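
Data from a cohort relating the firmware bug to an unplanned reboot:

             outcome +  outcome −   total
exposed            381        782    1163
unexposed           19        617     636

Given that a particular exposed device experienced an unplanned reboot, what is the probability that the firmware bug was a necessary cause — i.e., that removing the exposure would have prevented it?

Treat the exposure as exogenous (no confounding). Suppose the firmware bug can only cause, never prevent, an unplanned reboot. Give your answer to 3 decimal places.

PN ≈ 0.909

p₁ = P(outcome | exposed) = 381/1163 = 0.3276
p₀ = P(outcome | unexposed) = 19/636 = 0.029874
Under exogeneity and monotonicity, PN = (p₁ − p₀) / p₁.
PN = (0.3276 − 0.029874) / 0.3276 = 0.29773 / 0.3276 ≈ 0.9088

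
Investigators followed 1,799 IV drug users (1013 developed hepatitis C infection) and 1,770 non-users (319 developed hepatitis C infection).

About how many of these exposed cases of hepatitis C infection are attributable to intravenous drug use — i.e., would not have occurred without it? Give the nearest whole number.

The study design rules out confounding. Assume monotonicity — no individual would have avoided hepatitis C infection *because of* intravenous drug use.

p₁ = P(outcome | exposed) = 1013/1799 = 0.56309
p₀ = P(outcome | unexposed) = 319/1770 = 0.18023
PN = (p₁ − p₀)/p₁ = (0.56309 − 0.18023) / 0.56309 ≈ 0.67993.
Attributable cases ≈ PN × (exposed cases) = 0.67993 × 1013 ≈ 688.77.

about 689 cases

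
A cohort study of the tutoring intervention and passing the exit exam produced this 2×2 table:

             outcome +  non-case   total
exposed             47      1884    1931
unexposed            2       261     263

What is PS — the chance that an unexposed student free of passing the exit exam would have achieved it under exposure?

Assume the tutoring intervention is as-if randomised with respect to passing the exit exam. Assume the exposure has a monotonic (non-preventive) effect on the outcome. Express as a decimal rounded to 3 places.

PS ≈ 0.017

p₁ = P(outcome | exposed) = 47/1931 = 0.02434
p₀ = P(outcome | unexposed) = 2/263 = 0.0076046
Under exogeneity and monotonicity, PS = (p₁ − p₀)/(1 − p₀).
PS = (0.02434 − 0.0076046) / 0.9924 ≈ 0.0169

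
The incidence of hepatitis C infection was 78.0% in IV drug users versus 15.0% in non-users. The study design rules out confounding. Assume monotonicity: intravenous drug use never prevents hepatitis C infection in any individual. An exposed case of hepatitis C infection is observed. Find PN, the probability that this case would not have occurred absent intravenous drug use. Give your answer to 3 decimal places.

p₁ = 0.78, p₀ = 0.15.
Under exogeneity and monotonicity, PN = (p₁ − p₀) / p₁.
PN = (0.78 − 0.15) / 0.78 = 0.63 / 0.78 ≈ 0.8077

PN ≈ 0.808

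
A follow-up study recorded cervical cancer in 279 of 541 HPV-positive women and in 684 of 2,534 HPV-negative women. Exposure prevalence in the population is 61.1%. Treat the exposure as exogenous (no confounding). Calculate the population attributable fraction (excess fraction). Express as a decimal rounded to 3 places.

PAF ≈ 0.357

p₁ = P(outcome | exposed) = 279/541 = 0.51571
p₀ = P(outcome | unexposed) = 684/2534 = 0.26993
Overall risk P(Y=1) = π·p₁ + (1−π)·p₀ = 0.611×0.51571 + 0.389×0.26993 = 0.4201.
Under exogeneity, PAF = [P(Y=1) − p₀] / P(Y=1).
PAF = (0.4201 − 0.26993) / 0.4201 ≈ 0.3575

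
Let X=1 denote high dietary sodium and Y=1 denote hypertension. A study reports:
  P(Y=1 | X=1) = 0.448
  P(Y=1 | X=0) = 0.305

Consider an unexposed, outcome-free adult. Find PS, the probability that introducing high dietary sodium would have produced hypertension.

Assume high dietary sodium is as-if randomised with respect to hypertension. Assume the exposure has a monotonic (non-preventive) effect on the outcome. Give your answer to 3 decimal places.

Let p₁ = 0.448, p₀ = 0.305.
Under exogeneity and monotonicity, PS = (p₁ − p₀) / (1 − p₀).
PS = (0.448 − 0.305) / (1 − 0.305) = 0.143 / 0.695 ≈ 0.2058

PS ≈ 0.206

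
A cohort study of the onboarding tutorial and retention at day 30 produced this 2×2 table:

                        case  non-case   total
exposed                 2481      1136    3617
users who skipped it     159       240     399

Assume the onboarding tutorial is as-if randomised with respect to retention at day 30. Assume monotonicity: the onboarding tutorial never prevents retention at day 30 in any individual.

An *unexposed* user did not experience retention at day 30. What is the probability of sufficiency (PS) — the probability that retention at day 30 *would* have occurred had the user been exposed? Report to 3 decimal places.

PS ≈ 0.478

p₁ = P(outcome | exposed) = 2481/3617 = 0.68593
p₀ = P(outcome | unexposed) = 159/399 = 0.3985
Under exogeneity and monotonicity, PS = (p₁ − p₀)/(1 − p₀).
PS = (0.68593 − 0.3985) / 0.6015 ≈ 0.4779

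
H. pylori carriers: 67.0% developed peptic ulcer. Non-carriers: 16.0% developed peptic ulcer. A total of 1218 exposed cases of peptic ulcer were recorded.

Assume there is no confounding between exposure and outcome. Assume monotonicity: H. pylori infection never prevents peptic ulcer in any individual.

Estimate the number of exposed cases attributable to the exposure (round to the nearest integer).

about 927 cases

p₁ = 0.67, p₀ = 0.16.
PN = (p₁ − p₀)/p₁ = (0.67 − 0.16) / 0.67 ≈ 0.76119.
Attributable cases ≈ PN × (exposed cases) = 0.76119 × 1218 ≈ 927.13.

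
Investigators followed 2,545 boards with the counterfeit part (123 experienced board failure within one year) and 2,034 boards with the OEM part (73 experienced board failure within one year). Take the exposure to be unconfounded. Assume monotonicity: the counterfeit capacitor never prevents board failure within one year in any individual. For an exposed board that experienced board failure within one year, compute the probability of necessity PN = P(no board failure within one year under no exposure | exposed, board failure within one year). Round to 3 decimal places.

p₁ = P(outcome | exposed) = 123/2545 = 0.04833
p₀ = P(outcome | unexposed) = 73/2034 = 0.03589
Under exogeneity and monotonicity, PN = (p₁ − p₀) / p₁.
PN = (0.04833 − 0.03589) / 0.04833 = 0.01244 / 0.04833 ≈ 0.2574

PN ≈ 0.257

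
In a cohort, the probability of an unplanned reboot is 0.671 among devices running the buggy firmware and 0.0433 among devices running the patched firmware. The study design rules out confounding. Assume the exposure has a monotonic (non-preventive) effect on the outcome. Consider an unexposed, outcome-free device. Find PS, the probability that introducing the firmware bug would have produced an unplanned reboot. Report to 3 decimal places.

PS ≈ 0.656

Let p₁ = 0.671, p₀ = 0.0433.
Under exogeneity and monotonicity, PS = (p₁ − p₀) / (1 − p₀).
PS = (0.671 − 0.0433) / (1 − 0.0433) = 0.6277 / 0.9567 ≈ 0.6561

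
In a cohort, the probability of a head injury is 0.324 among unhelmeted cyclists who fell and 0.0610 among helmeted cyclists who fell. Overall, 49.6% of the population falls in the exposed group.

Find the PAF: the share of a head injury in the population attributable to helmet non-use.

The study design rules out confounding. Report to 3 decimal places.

Let p₁ = 0.324, p₀ = 0.061.
Overall risk P(Y=1) = π·p₁ + (1−π)·p₀ = 0.496×0.324 + 0.504×0.061 = 0.19145.
Under exogeneity, PAF = [P(Y=1) − p₀] / P(Y=1).
PAF = (0.19145 − 0.061) / 0.19145 ≈ 0.6814

PAF ≈ 0.681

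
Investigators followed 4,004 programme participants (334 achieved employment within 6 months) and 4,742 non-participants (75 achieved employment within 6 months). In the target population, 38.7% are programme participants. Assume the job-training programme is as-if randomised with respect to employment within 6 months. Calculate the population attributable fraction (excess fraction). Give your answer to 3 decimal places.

p₁ = P(outcome | exposed) = 334/4004 = 0.083417
p₀ = P(outcome | unexposed) = 75/4742 = 0.015816
Overall risk P(Y=1) = π·p₁ + (1−π)·p₀ = 0.387×0.083417 + 0.613×0.015816 = 0.041977.
Under exogeneity, PAF = [P(Y=1) − p₀] / P(Y=1).
PAF = (0.041977 − 0.015816) / 0.041977 ≈ 0.6232

PAF ≈ 0.623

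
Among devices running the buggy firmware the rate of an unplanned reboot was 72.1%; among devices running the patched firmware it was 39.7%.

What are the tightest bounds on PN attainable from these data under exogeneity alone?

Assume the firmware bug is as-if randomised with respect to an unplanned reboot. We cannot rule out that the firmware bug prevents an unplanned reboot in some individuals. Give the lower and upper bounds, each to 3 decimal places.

p₁ = 0.721, p₀ = 0.397.
Under exogeneity alone the bounds on PN are max{0,(p₁−p₀)/p₁} ≤ PN ≤ min{1,(1−p₀)/p₁}.
  lower = (p₁ − p₀)/p₁ = 0.324 / 0.721 ≈ 0.4494
  upper = min{1, (1 − p₀)/p₁} = 0.603 / 0.721 ≈ 0.8363

0.449 ≤ PN ≤ 0.836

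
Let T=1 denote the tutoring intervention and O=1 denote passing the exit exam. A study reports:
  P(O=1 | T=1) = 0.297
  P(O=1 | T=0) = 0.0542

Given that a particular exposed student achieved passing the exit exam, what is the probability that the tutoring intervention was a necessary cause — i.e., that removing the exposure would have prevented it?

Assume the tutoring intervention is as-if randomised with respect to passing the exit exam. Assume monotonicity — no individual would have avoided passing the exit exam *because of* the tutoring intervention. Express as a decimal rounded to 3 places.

Let p₁ = 0.297, p₀ = 0.0542.
Under exogeneity and monotonicity, PN = (p₁ − p₀) / p₁.
PN = (0.297 − 0.0542) / 0.297 = 0.2428 / 0.297 ≈ 0.8175

PN ≈ 0.818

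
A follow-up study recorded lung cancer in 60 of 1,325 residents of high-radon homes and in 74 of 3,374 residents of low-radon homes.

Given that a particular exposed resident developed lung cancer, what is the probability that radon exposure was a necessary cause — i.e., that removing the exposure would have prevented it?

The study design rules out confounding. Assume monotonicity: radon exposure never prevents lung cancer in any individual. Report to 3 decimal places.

PN ≈ 0.516

p₁ = P(outcome | exposed) = 60/1325 = 0.045283
p₀ = P(outcome | unexposed) = 74/3374 = 0.021932
Under exogeneity and monotonicity, PN = (p₁ − p₀) / p₁.
PN = (0.045283 − 0.021932) / 0.045283 = 0.023351 / 0.045283 ≈ 0.5157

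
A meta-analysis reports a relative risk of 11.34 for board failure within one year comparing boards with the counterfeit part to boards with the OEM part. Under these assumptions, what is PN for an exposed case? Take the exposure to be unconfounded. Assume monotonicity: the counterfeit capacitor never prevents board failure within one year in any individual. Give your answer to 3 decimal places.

Under exogeneity and monotonicity, PN = (RR − 1) / RR = 1 − 1/RR.
PN = (11.34 − 1) / 11.34 = 10.34 / 11.34 ≈ 0.9118

PN ≈ 0.912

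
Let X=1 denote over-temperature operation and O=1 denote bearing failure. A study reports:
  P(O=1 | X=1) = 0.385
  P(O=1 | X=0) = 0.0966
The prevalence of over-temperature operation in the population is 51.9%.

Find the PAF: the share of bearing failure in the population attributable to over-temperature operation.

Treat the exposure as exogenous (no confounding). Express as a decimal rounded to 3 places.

Let p₁ = 0.385, p₀ = 0.0966.
Overall risk P(Y=1) = π·p₁ + (1−π)·p₀ = 0.519×0.385 + 0.481×0.0966 = 0.24628.
Under exogeneity, PAF = [P(Y=1) − p₀] / P(Y=1).
PAF = (0.24628 − 0.0966) / 0.24628 ≈ 0.6078

PAF ≈ 0.608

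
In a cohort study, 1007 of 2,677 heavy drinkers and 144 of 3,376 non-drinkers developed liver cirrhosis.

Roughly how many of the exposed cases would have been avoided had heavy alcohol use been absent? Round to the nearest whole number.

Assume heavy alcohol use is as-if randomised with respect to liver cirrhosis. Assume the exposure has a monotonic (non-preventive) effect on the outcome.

p₁ = P(outcome | exposed) = 1007/2677 = 0.37617
p₀ = P(outcome | unexposed) = 144/3376 = 0.042654
PN = (p₁ − p₀)/p₁ = (0.37617 − 0.042654) / 0.37617 ≈ 0.88661.
Attributable cases ≈ PN × (exposed cases) = 0.88661 × 1007 ≈ 892.82.

about 893 cases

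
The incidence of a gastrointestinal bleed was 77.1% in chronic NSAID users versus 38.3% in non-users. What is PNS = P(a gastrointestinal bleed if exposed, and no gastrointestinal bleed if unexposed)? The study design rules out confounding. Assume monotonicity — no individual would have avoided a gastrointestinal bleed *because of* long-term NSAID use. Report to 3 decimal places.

PNS ≈ 0.388

p₁ = 0.771, p₀ = 0.383.
Under exogeneity and monotonicity, PNS = p₁ − p₀.
PNS = 0.771 − 0.383 = 0.388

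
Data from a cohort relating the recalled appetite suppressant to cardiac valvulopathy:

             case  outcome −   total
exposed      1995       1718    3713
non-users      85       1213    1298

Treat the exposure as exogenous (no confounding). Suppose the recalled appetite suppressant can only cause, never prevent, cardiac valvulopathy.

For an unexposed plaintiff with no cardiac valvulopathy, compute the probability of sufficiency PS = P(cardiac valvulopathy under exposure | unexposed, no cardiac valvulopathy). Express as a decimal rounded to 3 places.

PS ≈ 0.505

p₁ = P(outcome | exposed) = 1995/3713 = 0.5373
p₀ = P(outcome | unexposed) = 85/1298 = 0.065485
Under exogeneity and monotonicity, PS = (p₁ − p₀) / (1 − p₀).
PS = (0.5373 − 0.065485) / (1 − 0.065485) = 0.47182 / 0.93451 ≈ 0.5049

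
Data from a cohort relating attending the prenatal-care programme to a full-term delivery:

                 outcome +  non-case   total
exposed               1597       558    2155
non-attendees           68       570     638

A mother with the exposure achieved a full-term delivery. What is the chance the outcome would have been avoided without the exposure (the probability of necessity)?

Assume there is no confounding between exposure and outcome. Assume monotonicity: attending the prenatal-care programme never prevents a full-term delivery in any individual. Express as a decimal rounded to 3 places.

p₁ = P(outcome | exposed) = 1597/2155 = 0.74107
p₀ = P(outcome | unexposed) = 68/638 = 0.10658
Under exogeneity and monotonicity, PN = (p₁ − p₀) / p₁.
PN = (0.74107 − 0.10658) / 0.74107 = 0.63448 / 0.74107 ≈ 0.8562

PN ≈ 0.856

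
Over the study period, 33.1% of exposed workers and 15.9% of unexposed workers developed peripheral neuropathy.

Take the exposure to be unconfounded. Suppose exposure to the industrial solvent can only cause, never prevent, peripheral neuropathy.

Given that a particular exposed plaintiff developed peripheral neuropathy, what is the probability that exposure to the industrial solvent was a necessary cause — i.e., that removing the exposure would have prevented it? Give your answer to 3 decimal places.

PN ≈ 0.520

p₁ = 0.331, p₀ = 0.159.
Under exogeneity and monotonicity, PN = (p₁ − p₀) / p₁.
PN = (0.331 − 0.159) / 0.331 = 0.172 / 0.331 ≈ 0.5196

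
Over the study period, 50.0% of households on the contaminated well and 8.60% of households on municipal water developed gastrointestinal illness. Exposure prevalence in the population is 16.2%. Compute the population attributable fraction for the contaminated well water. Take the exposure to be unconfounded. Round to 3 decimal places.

p₁ = 0.5, p₀ = 0.086.
Overall risk P(Y=1) = π·p₁ + (1−π)·p₀ = 0.162×0.5 + 0.838×0.086 = 0.15307.
Under exogeneity, PAF = [P(Y=1) − p₀] / P(Y=1).
PAF = (0.15307 − 0.086) / 0.15307 ≈ 0.4382

PAF ≈ 0.438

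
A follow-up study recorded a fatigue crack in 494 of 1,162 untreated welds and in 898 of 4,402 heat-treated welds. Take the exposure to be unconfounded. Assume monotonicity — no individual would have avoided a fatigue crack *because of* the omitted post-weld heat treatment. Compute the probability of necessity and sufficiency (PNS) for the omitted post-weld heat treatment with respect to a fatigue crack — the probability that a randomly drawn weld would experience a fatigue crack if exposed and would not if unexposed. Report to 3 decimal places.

p₁ = P(outcome | exposed) = 494/1162 = 0.42513
p₀ = P(outcome | unexposed) = 898/4402 = 0.204
Under exogeneity and monotonicity, PNS = p₁ − p₀.
PNS = 0.42513 − 0.204 = 0.22113

PNS ≈ 0.221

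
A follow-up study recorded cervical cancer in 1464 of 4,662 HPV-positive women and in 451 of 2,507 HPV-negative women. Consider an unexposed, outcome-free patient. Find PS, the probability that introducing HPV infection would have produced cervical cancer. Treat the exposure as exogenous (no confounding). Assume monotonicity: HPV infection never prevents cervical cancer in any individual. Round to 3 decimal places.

PS ≈ 0.164

p₁ = P(outcome | exposed) = 1464/4662 = 0.31403
p₀ = P(outcome | unexposed) = 451/2507 = 0.1799
Under exogeneity and monotonicity, PS = (p₁ − p₀) / (1 − p₀).
PS = (0.31403 − 0.1799) / (1 − 0.1799) = 0.13413 / 0.8201 ≈ 0.1636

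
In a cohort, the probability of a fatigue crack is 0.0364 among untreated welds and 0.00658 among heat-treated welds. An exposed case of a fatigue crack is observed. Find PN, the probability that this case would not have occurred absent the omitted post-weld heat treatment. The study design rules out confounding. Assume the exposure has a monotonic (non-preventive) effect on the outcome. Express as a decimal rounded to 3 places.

PN ≈ 0.819

Let p₁ = 0.0364, p₀ = 0.00658.
Under exogeneity and monotonicity, PN = (p₁ − p₀) / p₁.
PN = (0.0364 − 0.00658) / 0.0364 = 0.02982 / 0.0364 ≈ 0.8192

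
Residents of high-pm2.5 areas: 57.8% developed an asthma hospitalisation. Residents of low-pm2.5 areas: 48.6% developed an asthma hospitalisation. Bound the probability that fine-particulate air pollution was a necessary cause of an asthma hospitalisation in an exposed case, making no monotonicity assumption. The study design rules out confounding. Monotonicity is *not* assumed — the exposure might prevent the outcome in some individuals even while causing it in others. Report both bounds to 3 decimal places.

0.159 ≤ PN ≤ 0.889

p₁ = 0.578, p₀ = 0.486.
Under exogeneity alone the bounds on PN are max{0,(p₁−p₀)/p₁} ≤ PN ≤ min{1,(1−p₀)/p₁}.
  lower = (p₁ − p₀)/p₁ = 0.092 / 0.578 ≈ 0.1592
  upper = min{1, (1 − p₀)/p₁} = 0.514 / 0.578 ≈ 0.8893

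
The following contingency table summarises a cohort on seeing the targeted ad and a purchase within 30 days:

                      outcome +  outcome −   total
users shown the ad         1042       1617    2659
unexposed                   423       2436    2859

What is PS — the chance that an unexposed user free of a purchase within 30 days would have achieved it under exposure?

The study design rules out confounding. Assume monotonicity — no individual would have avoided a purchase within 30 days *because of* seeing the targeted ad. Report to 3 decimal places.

p₁ = P(outcome | exposed) = 1042/2659 = 0.39188
p₀ = P(outcome | unexposed) = 423/2859 = 0.14795
Under exogeneity and monotonicity, PS = (p₁ − p₀)/(1 − p₀).
PS = (0.39188 − 0.14795) / 0.85205 ≈ 0.2863

PS ≈ 0.286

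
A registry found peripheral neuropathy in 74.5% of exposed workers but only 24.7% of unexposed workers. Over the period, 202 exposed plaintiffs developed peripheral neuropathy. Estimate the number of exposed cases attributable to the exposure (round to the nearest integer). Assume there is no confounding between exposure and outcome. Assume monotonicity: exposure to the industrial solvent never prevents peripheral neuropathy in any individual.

p₁ = 0.745, p₀ = 0.247.
PN = (p₁ − p₀)/p₁ = (0.745 − 0.247) / 0.745 ≈ 0.66846.
Attributable cases ≈ PN × (exposed cases) = 0.66846 × 202 ≈ 135.03.

about 135 cases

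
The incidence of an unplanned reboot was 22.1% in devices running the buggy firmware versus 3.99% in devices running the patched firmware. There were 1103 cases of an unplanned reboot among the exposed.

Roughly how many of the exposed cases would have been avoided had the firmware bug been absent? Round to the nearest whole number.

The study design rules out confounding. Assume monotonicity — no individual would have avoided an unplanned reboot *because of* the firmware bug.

about 904 cases

p₁ = 0.221, p₀ = 0.0399.
PN = (p₁ − p₀)/p₁ = (0.221 − 0.0399) / 0.221 ≈ 0.81946.
Attributable cases ≈ PN × (exposed cases) = 0.81946 × 1103 ≈ 903.86.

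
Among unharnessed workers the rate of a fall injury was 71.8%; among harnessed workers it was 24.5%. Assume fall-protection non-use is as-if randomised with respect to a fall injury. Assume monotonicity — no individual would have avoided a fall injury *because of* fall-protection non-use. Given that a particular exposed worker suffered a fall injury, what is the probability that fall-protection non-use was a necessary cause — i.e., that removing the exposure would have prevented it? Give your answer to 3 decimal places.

p₁ = 0.718, p₀ = 0.245.
Under exogeneity and monotonicity, PN = (p₁ − p₀) / p₁.
PN = (0.718 − 0.245) / 0.718 = 0.473 / 0.718 ≈ 0.6588

PN ≈ 0.659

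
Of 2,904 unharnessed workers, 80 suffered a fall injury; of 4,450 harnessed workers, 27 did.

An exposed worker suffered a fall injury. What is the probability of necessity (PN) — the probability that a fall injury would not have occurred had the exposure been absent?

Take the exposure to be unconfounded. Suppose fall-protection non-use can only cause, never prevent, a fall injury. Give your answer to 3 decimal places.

p₁ = P(outcome | exposed) = 80/2904 = 0.027548
p₀ = P(outcome | unexposed) = 27/4450 = 0.0060674
Under exogeneity and monotonicity, PN = (p₁ − p₀) / p₁.
PN = (0.027548 − 0.0060674) / 0.027548 = 0.021481 / 0.027548 ≈ 0.7798

PN ≈ 0.780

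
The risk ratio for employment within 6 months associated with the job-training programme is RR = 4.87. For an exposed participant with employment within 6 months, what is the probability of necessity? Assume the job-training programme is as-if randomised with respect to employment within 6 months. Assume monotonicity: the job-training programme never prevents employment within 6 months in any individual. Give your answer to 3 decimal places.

Under exogeneity and monotonicity, PN = (RR − 1) / RR = 1 − 1/RR.
PN = (4.87 − 1) / 4.87 = 3.87 / 4.87 ≈ 0.7947

PN ≈ 0.795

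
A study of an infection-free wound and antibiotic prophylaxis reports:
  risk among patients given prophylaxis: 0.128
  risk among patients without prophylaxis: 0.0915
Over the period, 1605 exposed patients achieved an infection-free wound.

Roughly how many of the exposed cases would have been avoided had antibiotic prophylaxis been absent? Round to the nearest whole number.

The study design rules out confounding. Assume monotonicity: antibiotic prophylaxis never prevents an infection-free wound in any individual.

Let p₁ = 0.128, p₀ = 0.0915.
PN = (p₁ − p₀)/p₁ = (0.128 − 0.0915) / 0.128 ≈ 0.28516.
Attributable cases ≈ PN × (exposed cases) = 0.28516 × 1605 ≈ 457.68.

about 458 cases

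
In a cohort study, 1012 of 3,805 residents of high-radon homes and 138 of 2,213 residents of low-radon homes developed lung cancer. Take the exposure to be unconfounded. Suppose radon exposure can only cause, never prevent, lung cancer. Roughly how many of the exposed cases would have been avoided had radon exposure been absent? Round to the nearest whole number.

about 775 cases

p₁ = P(outcome | exposed) = 1012/3805 = 0.26597
p₀ = P(outcome | unexposed) = 138/2213 = 0.062359
PN = (p₁ − p₀)/p₁ = (0.26597 − 0.062359) / 0.26597 ≈ 0.76554.
Attributable cases ≈ PN × (exposed cases) = 0.76554 × 1012 ≈ 774.72.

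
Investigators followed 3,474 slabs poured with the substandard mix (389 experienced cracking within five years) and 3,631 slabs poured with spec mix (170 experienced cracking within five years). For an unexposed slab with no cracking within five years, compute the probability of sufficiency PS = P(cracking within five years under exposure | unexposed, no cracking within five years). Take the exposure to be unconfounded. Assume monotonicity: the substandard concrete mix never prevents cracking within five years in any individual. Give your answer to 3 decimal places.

PS ≈ 0.068

p₁ = P(outcome | exposed) = 389/3474 = 0.11197
p₀ = P(outcome | unexposed) = 170/3631 = 0.046819
Under exogeneity and monotonicity, PS = (p₁ − p₀) / (1 − p₀).
PS = (0.11197 − 0.046819) / (1 − 0.046819) = 0.065156 / 0.95318 ≈ 0.0684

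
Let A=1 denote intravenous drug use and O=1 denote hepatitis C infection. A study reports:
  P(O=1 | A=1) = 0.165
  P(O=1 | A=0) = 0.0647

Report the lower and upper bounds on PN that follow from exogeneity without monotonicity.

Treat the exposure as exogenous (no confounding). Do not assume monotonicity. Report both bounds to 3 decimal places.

Let p₁ = 0.165, p₀ = 0.0647.
Under exogeneity alone the bounds on PN are max{0,(p₁−p₀)/p₁} ≤ PN ≤ min{1,(1−p₀)/p₁}.
  lower = (p₁ − p₀)/p₁ = 0.1003 / 0.165 ≈ 0.6079
  upper = min{1, (1 − p₀)/p₁} = 0.9353 / 0.165 ≈ 5.6685 → capped at 1

0.608 ≤ PN ≤ 1.000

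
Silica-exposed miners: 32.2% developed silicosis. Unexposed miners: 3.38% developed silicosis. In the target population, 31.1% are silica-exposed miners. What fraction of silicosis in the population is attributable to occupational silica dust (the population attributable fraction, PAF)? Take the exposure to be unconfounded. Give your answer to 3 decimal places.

p₁ = 0.322, p₀ = 0.0338.
Overall risk P(Y=1) = π·p₁ + (1−π)·p₀ = 0.311×0.322 + 0.689×0.0338 = 0.12343.
Under exogeneity, PAF = [P(Y=1) − p₀] / P(Y=1).
PAF = (0.12343 − 0.0338) / 0.12343 ≈ 0.7262

PAF ≈ 0.726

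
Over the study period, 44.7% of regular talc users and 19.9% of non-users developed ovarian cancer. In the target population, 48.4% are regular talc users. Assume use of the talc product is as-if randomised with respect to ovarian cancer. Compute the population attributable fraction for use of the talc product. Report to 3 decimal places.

PAF ≈ 0.376

p₁ = 0.447, p₀ = 0.199.
Overall risk P(Y=1) = π·p₁ + (1−π)·p₀ = 0.484×0.447 + 0.516×0.199 = 0.31903.
Under exogeneity, PAF = [P(Y=1) − p₀] / P(Y=1).
PAF = (0.31903 − 0.199) / 0.31903 ≈ 0.3762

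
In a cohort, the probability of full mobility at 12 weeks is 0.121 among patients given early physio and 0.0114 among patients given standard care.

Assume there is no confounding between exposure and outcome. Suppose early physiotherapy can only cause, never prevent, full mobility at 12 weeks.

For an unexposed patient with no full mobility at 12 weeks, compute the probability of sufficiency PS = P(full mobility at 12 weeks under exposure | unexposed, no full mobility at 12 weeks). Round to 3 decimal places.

Let p₁ = 0.121, p₀ = 0.0114.
Under exogeneity and monotonicity, PS = (p₁ − p₀) / (1 − p₀).
PS = (0.121 − 0.0114) / (1 − 0.0114) = 0.1096 / 0.9886 ≈ 0.1109

PS ≈ 0.111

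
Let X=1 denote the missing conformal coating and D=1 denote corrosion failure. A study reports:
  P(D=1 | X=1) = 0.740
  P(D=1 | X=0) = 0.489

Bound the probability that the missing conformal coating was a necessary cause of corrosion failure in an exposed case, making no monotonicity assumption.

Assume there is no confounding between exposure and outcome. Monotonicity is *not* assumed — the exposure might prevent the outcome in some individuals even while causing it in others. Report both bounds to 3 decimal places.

Let p₁ = 0.74, p₀ = 0.489.
Under exogeneity alone the bounds on PN are max{0,(p₁−p₀)/p₁} ≤ PN ≤ min{1,(1−p₀)/p₁}.
  lower = (p₁ − p₀)/p₁ = 0.251 / 0.74 ≈ 0.3392
  upper = min{1, (1 − p₀)/p₁} = 0.511 / 0.74 ≈ 0.6905

0.339 ≤ PN ≤ 0.691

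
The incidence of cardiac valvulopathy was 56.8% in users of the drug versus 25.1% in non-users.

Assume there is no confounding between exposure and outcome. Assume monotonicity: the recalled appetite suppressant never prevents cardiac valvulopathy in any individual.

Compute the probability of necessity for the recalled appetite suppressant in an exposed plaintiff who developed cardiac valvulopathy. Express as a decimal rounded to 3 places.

PN ≈ 0.558

p₁ = 0.568, p₀ = 0.251.
Under exogeneity and monotonicity, PN = (p₁ − p₀) / p₁.
PN = (0.568 − 0.251) / 0.568 = 0.317 / 0.568 ≈ 0.5581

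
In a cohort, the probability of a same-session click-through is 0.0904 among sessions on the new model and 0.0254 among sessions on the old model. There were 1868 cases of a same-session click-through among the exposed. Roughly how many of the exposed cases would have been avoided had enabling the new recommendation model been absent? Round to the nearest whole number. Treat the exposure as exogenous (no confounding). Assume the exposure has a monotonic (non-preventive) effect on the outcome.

Let p₁ = 0.0904, p₀ = 0.0254.
PN = (p₁ − p₀)/p₁ = (0.0904 − 0.0254) / 0.0904 ≈ 0.71903.
Attributable cases ≈ PN × (exposed cases) = 0.71903 × 1868 ≈ 1343.14.

about 1343 cases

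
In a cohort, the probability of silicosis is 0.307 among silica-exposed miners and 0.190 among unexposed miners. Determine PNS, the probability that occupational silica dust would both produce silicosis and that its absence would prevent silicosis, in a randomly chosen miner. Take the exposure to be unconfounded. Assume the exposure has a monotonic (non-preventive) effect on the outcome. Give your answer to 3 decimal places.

PNS ≈ 0.117

Let p₁ = 0.307, p₀ = 0.19.
Under exogeneity and monotonicity, PNS = p₁ − p₀.
PNS = 0.307 − 0.19 = 0.117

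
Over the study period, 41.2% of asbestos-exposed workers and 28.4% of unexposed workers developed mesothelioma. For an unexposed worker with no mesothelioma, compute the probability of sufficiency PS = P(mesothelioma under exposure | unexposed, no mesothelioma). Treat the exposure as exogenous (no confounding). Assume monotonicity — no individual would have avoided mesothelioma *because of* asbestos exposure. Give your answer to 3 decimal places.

PS ≈ 0.179

p₁ = 0.412, p₀ = 0.284.
Under exogeneity and monotonicity, PS = (p₁ − p₀) / (1 − p₀).
PS = (0.412 − 0.284) / (1 − 0.284) = 0.128 / 0.716 ≈ 0.1788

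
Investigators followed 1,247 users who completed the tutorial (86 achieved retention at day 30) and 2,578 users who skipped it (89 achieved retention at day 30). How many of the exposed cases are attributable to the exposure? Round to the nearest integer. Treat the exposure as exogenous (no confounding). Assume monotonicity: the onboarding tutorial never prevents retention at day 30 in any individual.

p₁ = P(outcome | exposed) = 86/1247 = 0.068966
p₀ = P(outcome | unexposed) = 89/2578 = 0.034523
PN = (p₁ − p₀)/p₁ = (0.068966 − 0.034523) / 0.068966 ≈ 0.49942.
Attributable cases ≈ PN × (exposed cases) = 0.49942 × 86 ≈ 42.95.

about 43 cases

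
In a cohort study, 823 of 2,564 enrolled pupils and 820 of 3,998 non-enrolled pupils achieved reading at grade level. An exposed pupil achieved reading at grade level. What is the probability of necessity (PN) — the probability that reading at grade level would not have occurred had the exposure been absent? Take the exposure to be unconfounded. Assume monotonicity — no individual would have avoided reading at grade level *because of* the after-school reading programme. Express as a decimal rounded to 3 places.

PN ≈ 0.361

p₁ = P(outcome | exposed) = 823/2564 = 0.32098
p₀ = P(outcome | unexposed) = 820/3998 = 0.2051
Under exogeneity and monotonicity, PN = (p₁ − p₀) / p₁.
PN = (0.32098 − 0.2051) / 0.32098 = 0.11588 / 0.32098 ≈ 0.3610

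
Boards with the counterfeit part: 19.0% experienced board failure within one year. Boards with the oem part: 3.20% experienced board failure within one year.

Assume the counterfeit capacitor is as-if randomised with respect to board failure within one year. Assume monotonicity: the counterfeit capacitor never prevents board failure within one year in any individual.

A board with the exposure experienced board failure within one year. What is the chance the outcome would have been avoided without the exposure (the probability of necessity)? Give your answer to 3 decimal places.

PN ≈ 0.832

p₁ = 0.19, p₀ = 0.032.
Under exogeneity and monotonicity, PN = (p₁ − p₀) / p₁.
PN = (0.19 − 0.032) / 0.19 = 0.158 / 0.19 ≈ 0.8316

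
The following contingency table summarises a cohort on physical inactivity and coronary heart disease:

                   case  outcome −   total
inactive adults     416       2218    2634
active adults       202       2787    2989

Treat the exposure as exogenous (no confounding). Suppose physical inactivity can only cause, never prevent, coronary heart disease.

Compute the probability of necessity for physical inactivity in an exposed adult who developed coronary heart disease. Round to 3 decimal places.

p₁ = P(outcome | exposed) = 416/2634 = 0.15793
p₀ = P(outcome | unexposed) = 202/2989 = 0.067581
Under exogeneity and monotonicity, PN = (p₁ − p₀)/p₁.
PN = (0.15793 − 0.067581) / 0.15793 ≈ 0.5721

PN ≈ 0.572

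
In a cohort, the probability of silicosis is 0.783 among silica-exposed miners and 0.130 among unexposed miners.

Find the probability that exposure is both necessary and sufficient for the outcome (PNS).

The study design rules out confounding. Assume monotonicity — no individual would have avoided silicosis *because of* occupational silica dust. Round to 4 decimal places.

PNS ≈ 0.6530

Let p₁ = 0.783, p₀ = 0.13.
Under exogeneity and monotonicity, PNS = p₁ − p₀.
PNS = 0.783 − 0.13 = 0.653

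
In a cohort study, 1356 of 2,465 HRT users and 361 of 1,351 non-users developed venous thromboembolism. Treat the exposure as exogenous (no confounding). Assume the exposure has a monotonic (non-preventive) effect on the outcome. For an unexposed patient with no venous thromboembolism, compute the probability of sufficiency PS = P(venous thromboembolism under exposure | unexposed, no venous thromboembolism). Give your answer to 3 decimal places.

PS ≈ 0.386

p₁ = P(outcome | exposed) = 1356/2465 = 0.5501
p₀ = P(outcome | unexposed) = 361/1351 = 0.26721
Under exogeneity and monotonicity, PS = (p₁ − p₀) / (1 − p₀).
PS = (0.5501 − 0.26721) / (1 − 0.26721) = 0.28289 / 0.73279 ≈ 0.3860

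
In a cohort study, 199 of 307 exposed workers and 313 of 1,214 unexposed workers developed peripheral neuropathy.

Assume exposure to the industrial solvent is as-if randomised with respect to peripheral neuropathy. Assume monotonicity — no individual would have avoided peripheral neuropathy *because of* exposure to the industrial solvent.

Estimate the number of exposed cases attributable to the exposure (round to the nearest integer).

p₁ = P(outcome | exposed) = 199/307 = 0.64821
p₀ = P(outcome | unexposed) = 313/1214 = 0.25783
PN = (p₁ − p₀)/p₁ = (0.64821 − 0.25783) / 0.64821 ≈ 0.60225.
Attributable cases ≈ PN × (exposed cases) = 0.60225 × 199 ≈ 119.85.

about 120 cases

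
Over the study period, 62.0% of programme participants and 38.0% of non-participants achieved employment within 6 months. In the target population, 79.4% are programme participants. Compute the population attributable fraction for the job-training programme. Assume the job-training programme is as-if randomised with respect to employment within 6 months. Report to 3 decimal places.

p₁ = 0.62, p₀ = 0.38.
Overall risk P(Y=1) = π·p₁ + (1−π)·p₀ = 0.794×0.62 + 0.206×0.38 = 0.57056.
Under exogeneity, PAF = [P(Y=1) − p₀] / P(Y=1).
PAF = (0.57056 − 0.38) / 0.57056 ≈ 0.3340

PAF ≈ 0.334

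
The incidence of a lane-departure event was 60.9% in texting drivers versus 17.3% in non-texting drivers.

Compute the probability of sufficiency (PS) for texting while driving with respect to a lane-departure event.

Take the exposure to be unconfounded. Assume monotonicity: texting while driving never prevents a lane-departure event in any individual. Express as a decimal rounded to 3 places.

p₁ = 0.609, p₀ = 0.173.
Under exogeneity and monotonicity, PS = (p₁ − p₀) / (1 − p₀).
PS = (0.609 − 0.173) / (1 − 0.173) = 0.436 / 0.827 ≈ 0.5272

PS ≈ 0.527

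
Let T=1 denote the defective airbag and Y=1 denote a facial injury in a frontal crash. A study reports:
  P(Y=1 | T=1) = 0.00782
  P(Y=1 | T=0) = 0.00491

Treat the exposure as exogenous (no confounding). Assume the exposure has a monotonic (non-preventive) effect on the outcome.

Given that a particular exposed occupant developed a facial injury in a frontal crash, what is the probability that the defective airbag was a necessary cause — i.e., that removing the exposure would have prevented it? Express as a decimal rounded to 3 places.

PN ≈ 0.372

Let p₁ = 0.00782, p₀ = 0.00491.
Under exogeneity and monotonicity, PN = (p₁ − p₀) / p₁.
PN = (0.00782 − 0.00491) / 0.00782 = 0.00291 / 0.00782 ≈ 0.3721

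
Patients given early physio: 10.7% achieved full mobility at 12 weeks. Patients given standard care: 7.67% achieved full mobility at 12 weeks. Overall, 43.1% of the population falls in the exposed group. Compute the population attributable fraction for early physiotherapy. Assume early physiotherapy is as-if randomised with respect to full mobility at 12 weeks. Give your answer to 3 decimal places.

PAF ≈ 0.145

p₁ = 0.107, p₀ = 0.0767.
Overall risk P(Y=1) = π·p₁ + (1−π)·p₀ = 0.431×0.107 + 0.569×0.0767 = 0.089759.
Under exogeneity, PAF = [P(Y=1) − p₀] / P(Y=1).
PAF = (0.089759 − 0.0767) / 0.089759 ≈ 0.1455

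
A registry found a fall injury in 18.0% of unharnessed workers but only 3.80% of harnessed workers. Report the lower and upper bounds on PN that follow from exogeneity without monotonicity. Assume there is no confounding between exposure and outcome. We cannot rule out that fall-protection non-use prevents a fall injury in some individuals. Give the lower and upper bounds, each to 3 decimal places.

0.789 ≤ PN ≤ 1.000

p₁ = 0.18, p₀ = 0.038.
Under exogeneity alone the bounds on PN are max{0,(p₁−p₀)/p₁} ≤ PN ≤ min{1,(1−p₀)/p₁}.
  lower = (p₁ − p₀)/p₁ = 0.142 / 0.18 ≈ 0.7889
  upper = min{1, (1 − p₀)/p₁} = 0.962 / 0.18 ≈ 5.3444 → capped at 1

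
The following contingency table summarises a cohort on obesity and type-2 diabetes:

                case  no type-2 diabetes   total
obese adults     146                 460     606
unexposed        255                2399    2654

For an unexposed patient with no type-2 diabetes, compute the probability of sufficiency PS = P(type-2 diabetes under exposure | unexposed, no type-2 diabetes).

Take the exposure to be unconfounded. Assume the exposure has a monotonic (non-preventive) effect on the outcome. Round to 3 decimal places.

PS ≈ 0.160

p₁ = P(outcome | exposed) = 146/606 = 0.24092
p₀ = P(outcome | unexposed) = 255/2654 = 0.096081
Under exogeneity and monotonicity, PS = (p₁ − p₀)/(1 − p₀).
PS = (0.24092 − 0.096081) / 0.90392 ≈ 0.1602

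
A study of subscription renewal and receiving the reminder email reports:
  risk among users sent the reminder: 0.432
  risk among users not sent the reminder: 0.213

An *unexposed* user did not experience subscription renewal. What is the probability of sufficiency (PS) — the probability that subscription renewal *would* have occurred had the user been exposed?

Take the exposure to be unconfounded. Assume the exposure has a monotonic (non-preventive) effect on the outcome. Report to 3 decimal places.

Let p₁ = 0.432, p₀ = 0.213.
Under exogeneity and monotonicity, PS = (p₁ − p₀) / (1 − p₀).
PS = (0.432 − 0.213) / (1 − 0.213) = 0.219 / 0.787 ≈ 0.2783

PS ≈ 0.278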